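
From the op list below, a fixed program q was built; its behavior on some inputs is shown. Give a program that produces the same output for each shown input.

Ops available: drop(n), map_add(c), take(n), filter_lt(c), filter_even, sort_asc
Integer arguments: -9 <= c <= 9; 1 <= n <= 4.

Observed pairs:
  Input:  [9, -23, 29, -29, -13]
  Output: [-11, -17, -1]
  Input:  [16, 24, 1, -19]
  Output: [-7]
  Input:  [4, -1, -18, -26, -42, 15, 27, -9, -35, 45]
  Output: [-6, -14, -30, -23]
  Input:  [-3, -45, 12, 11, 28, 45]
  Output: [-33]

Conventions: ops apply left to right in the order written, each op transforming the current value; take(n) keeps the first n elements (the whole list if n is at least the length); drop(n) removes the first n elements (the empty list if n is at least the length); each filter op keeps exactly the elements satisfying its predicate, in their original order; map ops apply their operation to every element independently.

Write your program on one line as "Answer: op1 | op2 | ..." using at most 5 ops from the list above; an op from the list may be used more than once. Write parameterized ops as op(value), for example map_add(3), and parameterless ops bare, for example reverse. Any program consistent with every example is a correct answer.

filter_lt(6) | filter_lt(-8) | map_add(8) | map_add(4) | filter_lt(2)

Check, running the answer program on each example:
  [9, -23, 29, -29, -13] -> [-23, -29, -13] -> [-23, -29, -13] -> [-15, -21, -5] -> [-11, -17, -1] -> [-11, -17, -1]
  [16, 24, 1, -19] -> [1, -19] -> [-19] -> [-11] -> [-7] -> [-7]
  [4, -1, -18, -26, -42, 15, 27, -9, -35, 45] -> [4, -1, -18, -26, -42, -9, -35] -> [-18, -26, -42, -9, -35] -> [-10, -18, -34, -1, -27] -> [-6, -14, -30, 3, -23] -> [-6, -14, -30, -23]
  [-3, -45, 12, 11, 28, 45] -> [-3, -45] -> [-45] -> [-37] -> [-33] -> [-33]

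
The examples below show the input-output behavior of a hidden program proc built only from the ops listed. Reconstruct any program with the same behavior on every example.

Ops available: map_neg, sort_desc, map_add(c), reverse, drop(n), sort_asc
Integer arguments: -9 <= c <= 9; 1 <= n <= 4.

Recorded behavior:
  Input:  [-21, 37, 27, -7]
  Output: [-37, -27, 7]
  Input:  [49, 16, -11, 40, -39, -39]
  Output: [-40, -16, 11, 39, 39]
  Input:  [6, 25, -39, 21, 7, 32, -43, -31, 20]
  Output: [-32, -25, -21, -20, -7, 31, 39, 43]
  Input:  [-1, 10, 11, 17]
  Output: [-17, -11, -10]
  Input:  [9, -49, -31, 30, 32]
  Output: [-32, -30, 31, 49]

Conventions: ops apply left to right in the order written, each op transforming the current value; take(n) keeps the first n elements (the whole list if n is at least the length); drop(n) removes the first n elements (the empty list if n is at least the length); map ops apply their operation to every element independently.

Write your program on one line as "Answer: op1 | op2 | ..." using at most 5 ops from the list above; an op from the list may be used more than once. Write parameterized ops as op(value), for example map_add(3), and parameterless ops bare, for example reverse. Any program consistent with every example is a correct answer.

drop(1) | sort_asc | reverse | map_neg

Check, running the answer program on each example:
  [-21, 37, 27, -7] -> [37, 27, -7] -> [-7, 27, 37] -> [37, 27, -7] -> [-37, -27, 7]
  [49, 16, -11, 40, -39, -39] -> [16, -11, 40, -39, -39] -> [-39, -39, -11, 16, 40] -> [40, 16, -11, -39, -39] -> [-40, -16, 11, 39, 39]
  [6, 25, -39, 21, 7, 32, -43, -31, 20] -> [25, -39, 21, 7, 32, -43, -31, 20] -> [-43, -39, -31, 7, 20, 21, 25, 32] -> [32, 25, 21, 20, 7, -31, -39, -43] -> [-32, -25, -21, -20, -7, 31, 39, 43]
  [-1, 10, 11, 17] -> [10, 11, 17] -> [10, 11, 17] -> [17, 11, 10] -> [-17, -11, -10]
  [9, -49, -31, 30, 32] -> [-49, -31, 30, 32] -> [-49, -31, 30, 32] -> [32, 30, -31, -49] -> [-32, -30, 31, 49]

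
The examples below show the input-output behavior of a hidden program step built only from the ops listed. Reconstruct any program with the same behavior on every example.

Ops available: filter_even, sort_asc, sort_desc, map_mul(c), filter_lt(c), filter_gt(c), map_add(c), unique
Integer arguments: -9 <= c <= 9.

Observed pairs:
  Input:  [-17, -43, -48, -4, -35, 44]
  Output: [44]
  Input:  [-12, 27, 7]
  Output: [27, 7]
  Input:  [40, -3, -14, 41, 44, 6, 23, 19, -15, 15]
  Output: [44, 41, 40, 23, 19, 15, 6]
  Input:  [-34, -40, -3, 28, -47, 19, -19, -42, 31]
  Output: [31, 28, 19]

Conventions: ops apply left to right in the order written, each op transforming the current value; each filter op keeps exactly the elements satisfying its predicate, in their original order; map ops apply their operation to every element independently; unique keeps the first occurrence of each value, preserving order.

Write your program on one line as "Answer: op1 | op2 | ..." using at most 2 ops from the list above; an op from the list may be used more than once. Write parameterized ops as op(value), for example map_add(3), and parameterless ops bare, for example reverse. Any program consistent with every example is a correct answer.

filter_gt(3) | sort_desc

Check, running the answer program on each example:
  [-17, -43, -48, -4, -35, 44] -> [44] -> [44]
  [-12, 27, 7] -> [27, 7] -> [27, 7]
  [40, -3, -14, 41, 44, 6, 23, 19, -15, 15] -> [40, 41, 44, 6, 23, 19, 15] -> [44, 41, 40, 23, 19, 15, 6]
  [-34, -40, -3, 28, -47, 19, -19, -42, 31] -> [28, 19, 31] -> [31, 28, 19]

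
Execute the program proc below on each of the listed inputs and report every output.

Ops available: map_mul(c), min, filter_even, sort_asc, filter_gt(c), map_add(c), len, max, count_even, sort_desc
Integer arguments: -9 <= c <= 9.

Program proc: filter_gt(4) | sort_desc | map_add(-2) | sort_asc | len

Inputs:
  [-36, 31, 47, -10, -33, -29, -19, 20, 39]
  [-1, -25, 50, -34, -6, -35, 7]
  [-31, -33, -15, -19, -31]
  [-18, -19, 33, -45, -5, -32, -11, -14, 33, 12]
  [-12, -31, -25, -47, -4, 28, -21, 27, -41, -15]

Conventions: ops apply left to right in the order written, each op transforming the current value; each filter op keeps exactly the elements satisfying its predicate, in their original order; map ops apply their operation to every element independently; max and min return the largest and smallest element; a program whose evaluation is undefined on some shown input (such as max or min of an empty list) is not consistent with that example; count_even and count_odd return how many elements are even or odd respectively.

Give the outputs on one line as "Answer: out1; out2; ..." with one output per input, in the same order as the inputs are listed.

4; 2; 0; 3; 2

Execution, op by op:
  [-36, 31, 47, -10, -33, -29, -19, 20, 39] -> [31, 47, 20, 39] -> [47, 39, 31, 20] -> [45, 37, 29, 18] -> [18, 29, 37, 45] -> 4
  [-1, -25, 50, -34, -6, -35, 7] -> [50, 7] -> [50, 7] -> [48, 5] -> [5, 48] -> 2
  [-31, -33, -15, -19, -31] -> [] -> [] -> [] -> [] -> 0
  [-18, -19, 33, -45, -5, -32, -11, -14, 33, 12] -> [33, 33, 12] -> [33, 33, 12] -> [31, 31, 10] -> [10, 31, 31] -> 3
  [-12, -31, -25, -47, -4, 28, -21, 27, -41, -15] -> [28, 27] -> [28, 27] -> [26, 25] -> [25, 26] -> 2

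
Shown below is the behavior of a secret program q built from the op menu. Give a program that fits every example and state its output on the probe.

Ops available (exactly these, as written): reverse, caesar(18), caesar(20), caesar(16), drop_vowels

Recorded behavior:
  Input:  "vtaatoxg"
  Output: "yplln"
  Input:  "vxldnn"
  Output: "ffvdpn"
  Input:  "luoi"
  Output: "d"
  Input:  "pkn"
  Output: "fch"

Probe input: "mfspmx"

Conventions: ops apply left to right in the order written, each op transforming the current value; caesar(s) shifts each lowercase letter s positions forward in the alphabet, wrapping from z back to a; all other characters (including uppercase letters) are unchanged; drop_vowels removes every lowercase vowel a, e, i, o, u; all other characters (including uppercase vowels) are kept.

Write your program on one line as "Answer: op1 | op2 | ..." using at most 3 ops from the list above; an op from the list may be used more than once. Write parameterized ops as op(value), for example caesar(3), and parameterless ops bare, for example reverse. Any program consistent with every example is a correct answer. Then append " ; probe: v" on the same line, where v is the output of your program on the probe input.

drop_vowels | reverse | caesar(18) ; probe: "pehkxe"

Check, running the answer program on each example:
  "vtaatoxg" -> "vttxg" -> "gxttv" -> "yplln"
  "vxldnn" -> "vxldnn" -> "nndlxv" -> "ffvdpn"
  "luoi" -> "l" -> "l" -> "d"
  "pkn" -> "pkn" -> "nkp" -> "fch"
  probe: "mfspmx" -> "mfspmx" -> "xmpsfm" -> "pehkxe"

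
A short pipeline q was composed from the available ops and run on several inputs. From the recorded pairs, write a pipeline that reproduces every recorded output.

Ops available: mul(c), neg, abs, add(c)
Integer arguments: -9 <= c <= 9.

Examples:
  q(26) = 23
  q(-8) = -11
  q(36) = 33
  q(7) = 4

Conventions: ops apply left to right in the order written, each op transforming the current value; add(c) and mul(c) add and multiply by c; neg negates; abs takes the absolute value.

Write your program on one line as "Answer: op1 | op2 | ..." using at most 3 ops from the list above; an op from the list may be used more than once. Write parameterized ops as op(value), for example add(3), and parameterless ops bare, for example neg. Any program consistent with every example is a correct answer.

neg | add(3) | neg

Check, running the answer program on each example:
  26 -> -26 -> -23 -> 23
  -8 -> 8 -> 11 -> -11
  36 -> -36 -> -33 -> 33
  7 -> -7 -> -4 -> 4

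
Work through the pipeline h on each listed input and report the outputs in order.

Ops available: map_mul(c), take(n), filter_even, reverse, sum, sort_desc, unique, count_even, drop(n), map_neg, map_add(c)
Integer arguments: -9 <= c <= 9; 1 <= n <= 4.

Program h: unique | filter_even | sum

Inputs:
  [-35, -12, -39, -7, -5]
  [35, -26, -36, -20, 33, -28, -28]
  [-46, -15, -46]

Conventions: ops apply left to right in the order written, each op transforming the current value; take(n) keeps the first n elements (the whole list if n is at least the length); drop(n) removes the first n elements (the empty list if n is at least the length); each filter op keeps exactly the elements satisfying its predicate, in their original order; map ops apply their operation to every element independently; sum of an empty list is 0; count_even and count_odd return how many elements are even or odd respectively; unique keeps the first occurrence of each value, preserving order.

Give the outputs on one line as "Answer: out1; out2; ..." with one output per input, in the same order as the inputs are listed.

-12; -110; -46

Execution, op by op:
  [-35, -12, -39, -7, -5] -> [-35, -12, -39, -7, -5] -> [-12] -> -12
  [35, -26, -36, -20, 33, -28, -28] -> [35, -26, -36, -20, 33, -28] -> [-26, -36, -20, -28] -> -110
  [-46, -15, -46] -> [-46, -15] -> [-46] -> -46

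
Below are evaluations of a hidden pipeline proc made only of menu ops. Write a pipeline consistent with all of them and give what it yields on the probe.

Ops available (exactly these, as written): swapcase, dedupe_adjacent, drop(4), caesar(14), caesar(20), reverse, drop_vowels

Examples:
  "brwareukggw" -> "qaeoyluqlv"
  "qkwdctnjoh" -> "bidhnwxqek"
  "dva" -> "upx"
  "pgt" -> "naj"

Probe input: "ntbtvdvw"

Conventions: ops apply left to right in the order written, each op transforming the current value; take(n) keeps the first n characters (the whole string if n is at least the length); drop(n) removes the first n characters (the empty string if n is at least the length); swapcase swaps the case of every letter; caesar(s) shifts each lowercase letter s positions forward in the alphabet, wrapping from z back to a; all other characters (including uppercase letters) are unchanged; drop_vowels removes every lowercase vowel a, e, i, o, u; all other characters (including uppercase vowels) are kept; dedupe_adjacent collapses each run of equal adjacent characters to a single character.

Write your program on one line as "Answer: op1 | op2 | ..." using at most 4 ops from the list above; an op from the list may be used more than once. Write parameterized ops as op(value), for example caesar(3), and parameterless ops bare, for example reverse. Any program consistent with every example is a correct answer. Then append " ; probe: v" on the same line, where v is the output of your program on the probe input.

caesar(20) | dedupe_adjacent | reverse ; probe: "qpxpnvnh"

Check, running the answer program on each example:
  "brwareukggw" -> "vlqulyoeaaq" -> "vlqulyoeaq" -> "qaeoyluqlv"
  "qkwdctnjoh" -> "keqxwnhdib" -> "keqxwnhdib" -> "bidhnwxqek"
  "dva" -> "xpu" -> "xpu" -> "upx"
  "pgt" -> "jan" -> "jan" -> "naj"
  probe: "ntbtvdvw" -> "hnvnpxpq" -> "hnvnpxpq" -> "qpxpnvnh"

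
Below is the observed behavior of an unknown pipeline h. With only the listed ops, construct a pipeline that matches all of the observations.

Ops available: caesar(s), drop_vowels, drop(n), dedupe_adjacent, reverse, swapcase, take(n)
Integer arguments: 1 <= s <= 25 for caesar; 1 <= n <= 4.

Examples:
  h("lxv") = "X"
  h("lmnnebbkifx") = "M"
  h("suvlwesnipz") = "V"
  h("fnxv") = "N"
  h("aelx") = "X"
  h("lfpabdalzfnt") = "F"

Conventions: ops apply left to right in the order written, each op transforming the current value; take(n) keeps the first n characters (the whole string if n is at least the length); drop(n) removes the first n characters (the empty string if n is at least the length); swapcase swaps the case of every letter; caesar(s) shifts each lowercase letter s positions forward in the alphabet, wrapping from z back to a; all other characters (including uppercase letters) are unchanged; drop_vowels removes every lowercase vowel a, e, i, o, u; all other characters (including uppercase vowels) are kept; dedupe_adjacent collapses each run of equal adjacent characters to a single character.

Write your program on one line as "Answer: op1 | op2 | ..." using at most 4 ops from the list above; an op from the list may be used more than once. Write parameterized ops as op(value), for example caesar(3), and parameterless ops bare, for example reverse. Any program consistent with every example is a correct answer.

drop_vowels | drop(1) | swapcase | take(1)

Check, running the answer program on each example:
  "lxv" -> "lxv" -> "xv" -> "XV" -> "X"
  "lmnnebbkifx" -> "lmnnbbkfx" -> "mnnbbkfx" -> "MNNBBKFX" -> "M"
  "suvlwesnipz" -> "svlwsnpz" -> "vlwsnpz" -> "VLWSNPZ" -> "V"
  "fnxv" -> "fnxv" -> "nxv" -> "NXV" -> "N"
  "aelx" -> "lx" -> "x" -> "X" -> "X"
  "lfpabdalzfnt" -> "lfpbdlzfnt" -> "fpbdlzfnt" -> "FPBDLZFNT" -> "F"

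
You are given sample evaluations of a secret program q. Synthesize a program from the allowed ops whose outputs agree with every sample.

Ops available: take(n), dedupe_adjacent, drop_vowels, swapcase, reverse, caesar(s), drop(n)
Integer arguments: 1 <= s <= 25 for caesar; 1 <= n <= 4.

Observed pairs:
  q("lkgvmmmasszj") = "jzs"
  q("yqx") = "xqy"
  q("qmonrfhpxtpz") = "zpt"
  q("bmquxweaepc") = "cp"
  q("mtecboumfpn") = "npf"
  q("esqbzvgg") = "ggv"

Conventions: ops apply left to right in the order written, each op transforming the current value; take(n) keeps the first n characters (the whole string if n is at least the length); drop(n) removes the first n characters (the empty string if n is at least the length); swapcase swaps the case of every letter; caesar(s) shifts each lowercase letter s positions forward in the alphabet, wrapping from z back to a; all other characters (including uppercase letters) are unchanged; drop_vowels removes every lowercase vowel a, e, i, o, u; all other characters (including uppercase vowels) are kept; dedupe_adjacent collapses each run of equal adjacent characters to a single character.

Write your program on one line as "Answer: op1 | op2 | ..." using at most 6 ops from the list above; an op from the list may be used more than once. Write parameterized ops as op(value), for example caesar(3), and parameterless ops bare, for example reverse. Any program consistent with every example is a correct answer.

reverse | swapcase | take(3) | swapcase | drop_vowels

Check, running the answer program on each example:
  "lkgvmmmasszj" -> "jzssammmvgkl" -> "JZSSAMMMVGKL" -> "JZS" -> "jzs" -> "jzs"
  "yqx" -> "xqy" -> "XQY" -> "XQY" -> "xqy" -> "xqy"
  "qmonrfhpxtpz" -> "zptxphfrnomq" -> "ZPTXPHFRNOMQ" -> "ZPT" -> "zpt" -> "zpt"
  "bmquxweaepc" -> "cpeaewxuqmb" -> "CPEAEWXUQMB" -> "CPE" -> "cpe" -> "cp"
  "mtecboumfpn" -> "npfmuobcetm" -> "NPFMUOBCETM" -> "NPF" -> "npf" -> "npf"
  "esqbzvgg" -> "ggvzbqse" -> "GGVZBQSE" -> "GGV" -> "ggv" -> "ggv"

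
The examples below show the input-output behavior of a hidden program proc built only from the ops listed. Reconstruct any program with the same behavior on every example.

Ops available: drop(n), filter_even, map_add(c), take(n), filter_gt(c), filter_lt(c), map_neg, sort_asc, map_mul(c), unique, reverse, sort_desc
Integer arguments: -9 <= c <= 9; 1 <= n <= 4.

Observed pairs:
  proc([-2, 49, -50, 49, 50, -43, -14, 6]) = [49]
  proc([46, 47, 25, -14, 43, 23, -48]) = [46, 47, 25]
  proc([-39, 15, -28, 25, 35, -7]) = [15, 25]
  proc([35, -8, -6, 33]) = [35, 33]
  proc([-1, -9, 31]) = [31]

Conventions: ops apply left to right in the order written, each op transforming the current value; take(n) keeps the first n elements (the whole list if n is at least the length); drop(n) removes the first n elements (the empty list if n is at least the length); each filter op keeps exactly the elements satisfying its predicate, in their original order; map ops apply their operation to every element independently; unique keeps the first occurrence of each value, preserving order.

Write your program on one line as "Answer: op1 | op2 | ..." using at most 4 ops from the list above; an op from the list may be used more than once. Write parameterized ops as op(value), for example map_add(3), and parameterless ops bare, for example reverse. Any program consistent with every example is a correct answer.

take(4) | filter_gt(4) | unique

Check, running the answer program on each example:
  [-2, 49, -50, 49, 50, -43, -14, 6] -> [-2, 49, -50, 49] -> [49, 49] -> [49]
  [46, 47, 25, -14, 43, 23, -48] -> [46, 47, 25, -14] -> [46, 47, 25] -> [46, 47, 25]
  [-39, 15, -28, 25, 35, -7] -> [-39, 15, -28, 25] -> [15, 25] -> [15, 25]
  [35, -8, -6, 33] -> [35, -8, -6, 33] -> [35, 33] -> [35, 33]
  [-1, -9, 31] -> [-1, -9, 31] -> [31] -> [31]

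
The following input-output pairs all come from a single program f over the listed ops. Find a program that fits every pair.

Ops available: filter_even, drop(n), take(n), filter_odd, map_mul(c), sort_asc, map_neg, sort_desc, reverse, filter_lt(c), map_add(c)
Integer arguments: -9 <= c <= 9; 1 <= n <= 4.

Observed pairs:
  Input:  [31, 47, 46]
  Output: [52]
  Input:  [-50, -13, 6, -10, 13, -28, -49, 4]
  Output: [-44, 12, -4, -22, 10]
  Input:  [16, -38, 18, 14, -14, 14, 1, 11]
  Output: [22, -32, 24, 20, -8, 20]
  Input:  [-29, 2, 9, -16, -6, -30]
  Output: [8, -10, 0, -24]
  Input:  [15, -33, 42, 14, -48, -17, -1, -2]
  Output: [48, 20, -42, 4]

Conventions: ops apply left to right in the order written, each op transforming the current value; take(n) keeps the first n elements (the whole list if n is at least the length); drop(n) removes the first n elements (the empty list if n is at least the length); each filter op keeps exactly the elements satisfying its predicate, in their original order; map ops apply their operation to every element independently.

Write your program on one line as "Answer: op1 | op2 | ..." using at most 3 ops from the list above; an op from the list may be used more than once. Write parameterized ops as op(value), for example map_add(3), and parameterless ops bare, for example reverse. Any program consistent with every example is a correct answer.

filter_even | map_add(-2) | map_add(8)

Check, running the answer program on each example:
  [31, 47, 46] -> [46] -> [44] -> [52]
  [-50, -13, 6, -10, 13, -28, -49, 4] -> [-50, 6, -10, -28, 4] -> [-52, 4, -12, -30, 2] -> [-44, 12, -4, -22, 10]
  [16, -38, 18, 14, -14, 14, 1, 11] -> [16, -38, 18, 14, -14, 14] -> [14, -40, 16, 12, -16, 12] -> [22, -32, 24, 20, -8, 20]
  [-29, 2, 9, -16, -6, -30] -> [2, -16, -6, -30] -> [0, -18, -8, -32] -> [8, -10, 0, -24]
  [15, -33, 42, 14, -48, -17, -1, -2] -> [42, 14, -48, -2] -> [40, 12, -50, -4] -> [48, 20, -42, 4]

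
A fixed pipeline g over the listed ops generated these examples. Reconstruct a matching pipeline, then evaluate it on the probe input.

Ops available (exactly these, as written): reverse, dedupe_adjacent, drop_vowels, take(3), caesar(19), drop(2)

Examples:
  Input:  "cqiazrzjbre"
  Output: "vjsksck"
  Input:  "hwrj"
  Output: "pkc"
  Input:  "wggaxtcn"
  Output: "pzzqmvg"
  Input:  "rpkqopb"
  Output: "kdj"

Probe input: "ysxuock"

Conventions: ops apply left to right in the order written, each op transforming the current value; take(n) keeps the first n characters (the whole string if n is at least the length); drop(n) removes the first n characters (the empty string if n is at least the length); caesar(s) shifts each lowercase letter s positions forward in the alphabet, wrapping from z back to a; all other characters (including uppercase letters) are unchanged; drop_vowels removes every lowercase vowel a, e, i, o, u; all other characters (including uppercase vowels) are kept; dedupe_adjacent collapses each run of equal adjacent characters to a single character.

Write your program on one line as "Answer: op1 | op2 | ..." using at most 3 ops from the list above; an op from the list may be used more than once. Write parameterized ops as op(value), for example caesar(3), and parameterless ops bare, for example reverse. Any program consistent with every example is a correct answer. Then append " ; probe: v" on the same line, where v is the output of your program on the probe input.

drop_vowels | caesar(19) | drop_vowels ; probe: "rlqvd"

Check, running the answer program on each example:
  "cqiazrzjbre" -> "cqzrzjbr" -> "vjskscuk" -> "vjsksck"
  "hwrj" -> "hwrj" -> "apkc" -> "pkc"
  "wggaxtcn" -> "wggxtcn" -> "pzzqmvg" -> "pzzqmvg"
  "rpkqopb" -> "rpkqpb" -> "kidjiu" -> "kdj"
  probe: "ysxuock" -> "ysxck" -> "rlqvd" -> "rlqvd"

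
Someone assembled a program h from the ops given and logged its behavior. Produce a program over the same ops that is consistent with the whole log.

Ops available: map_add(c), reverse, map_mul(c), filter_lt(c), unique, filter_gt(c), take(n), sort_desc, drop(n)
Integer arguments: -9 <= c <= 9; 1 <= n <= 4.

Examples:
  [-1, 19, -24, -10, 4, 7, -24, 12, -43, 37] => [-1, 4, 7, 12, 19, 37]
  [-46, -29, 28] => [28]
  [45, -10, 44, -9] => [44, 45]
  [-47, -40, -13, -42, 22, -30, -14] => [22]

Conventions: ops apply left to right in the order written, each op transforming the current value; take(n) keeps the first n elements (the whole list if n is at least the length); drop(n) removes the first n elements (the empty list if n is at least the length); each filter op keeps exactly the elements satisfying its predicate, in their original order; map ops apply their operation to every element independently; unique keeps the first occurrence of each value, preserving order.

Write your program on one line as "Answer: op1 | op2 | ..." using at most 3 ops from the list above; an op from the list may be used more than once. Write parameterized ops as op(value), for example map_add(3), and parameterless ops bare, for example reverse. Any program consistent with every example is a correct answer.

sort_desc | filter_gt(-7) | reverse

Check, running the answer program on each example:
  [-1, 19, -24, -10, 4, 7, -24, 12, -43, 37] -> [37, 19, 12, 7, 4, -1, -10, -24, -24, -43] -> [37, 19, 12, 7, 4, -1] -> [-1, 4, 7, 12, 19, 37]
  [-46, -29, 28] -> [28, -29, -46] -> [28] -> [28]
  [45, -10, 44, -9] -> [45, 44, -9, -10] -> [45, 44] -> [44, 45]
  [-47, -40, -13, -42, 22, -30, -14] -> [22, -13, -14, -30, -40, -42, -47] -> [22] -> [22]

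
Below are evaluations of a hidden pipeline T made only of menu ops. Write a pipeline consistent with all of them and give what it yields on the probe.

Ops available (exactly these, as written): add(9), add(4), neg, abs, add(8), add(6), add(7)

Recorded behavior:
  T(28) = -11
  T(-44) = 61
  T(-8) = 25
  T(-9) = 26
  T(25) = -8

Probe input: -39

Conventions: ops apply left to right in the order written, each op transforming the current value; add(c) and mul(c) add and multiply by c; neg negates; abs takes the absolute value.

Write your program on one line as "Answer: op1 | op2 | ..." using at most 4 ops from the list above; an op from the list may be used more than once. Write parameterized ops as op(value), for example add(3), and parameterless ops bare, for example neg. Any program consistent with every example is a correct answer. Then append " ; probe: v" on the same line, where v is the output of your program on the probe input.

neg | add(9) | add(8) ; probe: 56

Check, running the answer program on each example:
  28 -> -28 -> -19 -> -11
  -44 -> 44 -> 53 -> 61
  -8 -> 8 -> 17 -> 25
  -9 -> 9 -> 18 -> 26
  25 -> -25 -> -16 -> -8
  probe: -39 -> 39 -> 48 -> 56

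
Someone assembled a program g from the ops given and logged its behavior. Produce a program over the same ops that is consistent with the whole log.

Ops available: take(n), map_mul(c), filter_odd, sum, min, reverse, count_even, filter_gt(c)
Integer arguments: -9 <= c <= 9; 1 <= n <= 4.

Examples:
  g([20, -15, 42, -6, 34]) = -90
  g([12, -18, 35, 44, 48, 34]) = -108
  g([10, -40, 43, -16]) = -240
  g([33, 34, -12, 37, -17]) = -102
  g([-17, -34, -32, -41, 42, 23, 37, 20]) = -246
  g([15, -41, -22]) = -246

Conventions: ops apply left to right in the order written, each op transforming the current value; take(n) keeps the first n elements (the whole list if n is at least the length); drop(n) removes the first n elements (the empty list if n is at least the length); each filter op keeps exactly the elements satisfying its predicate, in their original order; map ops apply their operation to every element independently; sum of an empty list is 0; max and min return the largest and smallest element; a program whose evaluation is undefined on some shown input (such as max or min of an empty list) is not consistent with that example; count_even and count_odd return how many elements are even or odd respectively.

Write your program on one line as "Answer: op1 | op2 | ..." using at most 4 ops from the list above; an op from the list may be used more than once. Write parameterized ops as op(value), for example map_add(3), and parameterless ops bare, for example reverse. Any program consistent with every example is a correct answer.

map_mul(6) | reverse | min

Check, running the answer program on each example:
  [20, -15, 42, -6, 34] -> [120, -90, 252, -36, 204] -> [204, -36, 252, -90, 120] -> -90
  [12, -18, 35, 44, 48, 34] -> [72, -108, 210, 264, 288, 204] -> [204, 288, 264, 210, -108, 72] -> -108
  [10, -40, 43, -16] -> [60, -240, 258, -96] -> [-96, 258, -240, 60] -> -240
  [33, 34, -12, 37, -17] -> [198, 204, -72, 222, -102] -> [-102, 222, -72, 204, 198] -> -102
  [-17, -34, -32, -41, 42, 23, 37, 20] -> [-102, -204, -192, -246, 252, 138, 222, 120] -> [120, 222, 138, 252, -246, -192, -204, -102] -> -246
  [15, -41, -22] -> [90, -246, -132] -> [-132, -246, 90] -> -246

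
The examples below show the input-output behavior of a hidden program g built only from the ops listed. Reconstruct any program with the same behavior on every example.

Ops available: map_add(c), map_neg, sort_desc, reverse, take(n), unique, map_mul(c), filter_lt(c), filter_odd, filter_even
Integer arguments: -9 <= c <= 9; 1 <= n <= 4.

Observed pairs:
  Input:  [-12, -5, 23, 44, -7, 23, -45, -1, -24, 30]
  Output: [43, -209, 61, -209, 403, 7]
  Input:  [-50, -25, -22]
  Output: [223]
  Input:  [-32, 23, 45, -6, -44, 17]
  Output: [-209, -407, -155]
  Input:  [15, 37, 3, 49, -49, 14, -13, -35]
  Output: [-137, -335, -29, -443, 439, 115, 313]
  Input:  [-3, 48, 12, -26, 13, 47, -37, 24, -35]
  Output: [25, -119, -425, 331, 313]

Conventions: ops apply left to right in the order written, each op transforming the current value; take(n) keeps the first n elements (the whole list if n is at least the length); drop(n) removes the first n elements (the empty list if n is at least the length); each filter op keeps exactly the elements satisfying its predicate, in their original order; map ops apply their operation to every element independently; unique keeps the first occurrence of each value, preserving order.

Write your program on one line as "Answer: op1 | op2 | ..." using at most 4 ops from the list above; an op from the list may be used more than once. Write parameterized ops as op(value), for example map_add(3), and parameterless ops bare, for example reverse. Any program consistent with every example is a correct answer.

map_mul(-9) | map_add(-5) | filter_even | map_add(3)

Check, running the answer program on each example:
  [-12, -5, 23, 44, -7, 23, -45, -1, -24, 30] -> [108, 45, -207, -396, 63, -207, 405, 9, 216, -270] -> [103, 40, -212, -401, 58, -212, 400, 4, 211, -275] -> [40, -212, 58, -212, 400, 4] -> [43, -209, 61, -209, 403, 7]
  [-50, -25, -22] -> [450, 225, 198] -> [445, 220, 193] -> [220] -> [223]
  [-32, 23, 45, -6, -44, 17] -> [288, -207, -405, 54, 396, -153] -> [283, -212, -410, 49, 391, -158] -> [-212, -410, -158] -> [-209, -407, -155]
  [15, 37, 3, 49, -49, 14, -13, -35] -> [-135, -333, -27, -441, 441, -126, 117, 315] -> [-140, -338, -32, -446, 436, -131, 112, 310] -> [-140, -338, -32, -446, 436, 112, 310] -> [-137, -335, -29, -443, 439, 115, 313]
  [-3, 48, 12, -26, 13, 47, -37, 24, -35] -> [27, -432, -108, 234, -117, -423, 333, -216, 315] -> [22, -437, -113, 229, -122, -428, 328, -221, 310] -> [22, -122, -428, 328, 310] -> [25, -119, -425, 331, 313]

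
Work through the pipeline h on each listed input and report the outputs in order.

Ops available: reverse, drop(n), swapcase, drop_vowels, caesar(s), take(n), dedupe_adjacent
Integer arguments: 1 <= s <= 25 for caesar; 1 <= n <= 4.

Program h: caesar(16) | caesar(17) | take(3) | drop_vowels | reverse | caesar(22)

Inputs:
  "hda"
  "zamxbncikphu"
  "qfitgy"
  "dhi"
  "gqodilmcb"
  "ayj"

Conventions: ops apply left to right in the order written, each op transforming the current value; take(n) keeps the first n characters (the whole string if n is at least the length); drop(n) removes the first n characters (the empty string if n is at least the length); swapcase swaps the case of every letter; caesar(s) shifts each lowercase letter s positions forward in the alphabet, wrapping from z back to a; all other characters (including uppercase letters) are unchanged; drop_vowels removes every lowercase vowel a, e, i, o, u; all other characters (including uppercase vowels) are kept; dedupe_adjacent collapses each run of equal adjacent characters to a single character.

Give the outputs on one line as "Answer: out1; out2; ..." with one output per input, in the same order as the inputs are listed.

Execution, op by op:
  "hda" -> "xtq" -> "okh" -> "okh" -> "kh" -> "hk" -> "dg"
  "zamxbncikphu" -> "pqcnrdsyafxk" -> "ghteiujprwob" -> "ght" -> "ght" -> "thg" -> "pdc"
  "qfitgy" -> "gvyjwo" -> "xmpanf" -> "xmp" -> "xmp" -> "pmx" -> "lit"
  "dhi" -> "txy" -> "kop" -> "kop" -> "kp" -> "pk" -> "lg"
  "gqodilmcb" -> "wgetybcsr" -> "nxvkpstji" -> "nxv" -> "nxv" -> "vxn" -> "rtj"
  "ayj" -> "qoz" -> "hfq" -> "hfq" -> "hfq" -> "qfh" -> "mbd"

"dg"; "pdc"; "lit"; "lg"; "rtj"; "mbd"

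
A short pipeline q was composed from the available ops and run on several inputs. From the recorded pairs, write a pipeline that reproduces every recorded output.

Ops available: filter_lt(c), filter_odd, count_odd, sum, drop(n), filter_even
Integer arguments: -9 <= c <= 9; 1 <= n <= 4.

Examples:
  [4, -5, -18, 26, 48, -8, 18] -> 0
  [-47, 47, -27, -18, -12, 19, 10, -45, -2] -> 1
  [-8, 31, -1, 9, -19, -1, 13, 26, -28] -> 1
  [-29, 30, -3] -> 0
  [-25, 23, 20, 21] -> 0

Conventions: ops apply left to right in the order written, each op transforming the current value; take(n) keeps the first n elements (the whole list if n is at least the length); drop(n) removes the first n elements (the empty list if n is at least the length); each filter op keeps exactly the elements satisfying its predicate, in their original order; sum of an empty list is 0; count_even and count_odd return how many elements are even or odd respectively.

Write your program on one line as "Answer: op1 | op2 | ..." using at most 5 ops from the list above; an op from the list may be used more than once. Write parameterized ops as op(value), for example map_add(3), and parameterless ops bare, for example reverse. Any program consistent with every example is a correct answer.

filter_lt(8) | filter_lt(2) | drop(3) | filter_odd | count_odd

Check, running the answer program on each example:
  [4, -5, -18, 26, 48, -8, 18] -> [4, -5, -18, -8] -> [-5, -18, -8] -> [] -> [] -> 0
  [-47, 47, -27, -18, -12, 19, 10, -45, -2] -> [-47, -27, -18, -12, -45, -2] -> [-47, -27, -18, -12, -45, -2] -> [-12, -45, -2] -> [-45] -> 1
  [-8, 31, -1, 9, -19, -1, 13, 26, -28] -> [-8, -1, -19, -1, -28] -> [-8, -1, -19, -1, -28] -> [-1, -28] -> [-1] -> 1
  [-29, 30, -3] -> [-29, -3] -> [-29, -3] -> [] -> [] -> 0
  [-25, 23, 20, 21] -> [-25] -> [-25] -> [] -> [] -> 0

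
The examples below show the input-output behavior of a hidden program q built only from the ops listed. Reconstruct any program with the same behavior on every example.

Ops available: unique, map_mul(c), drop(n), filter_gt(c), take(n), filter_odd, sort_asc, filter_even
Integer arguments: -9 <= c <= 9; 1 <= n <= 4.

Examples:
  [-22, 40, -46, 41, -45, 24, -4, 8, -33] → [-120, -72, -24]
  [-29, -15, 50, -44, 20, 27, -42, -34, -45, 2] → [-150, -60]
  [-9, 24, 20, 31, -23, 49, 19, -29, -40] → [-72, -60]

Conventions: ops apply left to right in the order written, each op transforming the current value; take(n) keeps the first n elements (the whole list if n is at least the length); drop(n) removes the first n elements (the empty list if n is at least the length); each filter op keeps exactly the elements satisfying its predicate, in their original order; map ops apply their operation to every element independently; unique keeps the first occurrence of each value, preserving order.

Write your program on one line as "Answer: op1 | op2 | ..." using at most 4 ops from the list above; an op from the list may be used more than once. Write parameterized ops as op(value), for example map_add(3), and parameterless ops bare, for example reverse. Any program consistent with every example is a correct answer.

filter_even | filter_gt(4) | map_mul(-3)

Check, running the answer program on each example:
  [-22, 40, -46, 41, -45, 24, -4, 8, -33] -> [-22, 40, -46, 24, -4, 8] -> [40, 24, 8] -> [-120, -72, -24]
  [-29, -15, 50, -44, 20, 27, -42, -34, -45, 2] -> [50, -44, 20, -42, -34, 2] -> [50, 20] -> [-150, -60]
  [-9, 24, 20, 31, -23, 49, 19, -29, -40] -> [24, 20, -40] -> [24, 20] -> [-72, -60]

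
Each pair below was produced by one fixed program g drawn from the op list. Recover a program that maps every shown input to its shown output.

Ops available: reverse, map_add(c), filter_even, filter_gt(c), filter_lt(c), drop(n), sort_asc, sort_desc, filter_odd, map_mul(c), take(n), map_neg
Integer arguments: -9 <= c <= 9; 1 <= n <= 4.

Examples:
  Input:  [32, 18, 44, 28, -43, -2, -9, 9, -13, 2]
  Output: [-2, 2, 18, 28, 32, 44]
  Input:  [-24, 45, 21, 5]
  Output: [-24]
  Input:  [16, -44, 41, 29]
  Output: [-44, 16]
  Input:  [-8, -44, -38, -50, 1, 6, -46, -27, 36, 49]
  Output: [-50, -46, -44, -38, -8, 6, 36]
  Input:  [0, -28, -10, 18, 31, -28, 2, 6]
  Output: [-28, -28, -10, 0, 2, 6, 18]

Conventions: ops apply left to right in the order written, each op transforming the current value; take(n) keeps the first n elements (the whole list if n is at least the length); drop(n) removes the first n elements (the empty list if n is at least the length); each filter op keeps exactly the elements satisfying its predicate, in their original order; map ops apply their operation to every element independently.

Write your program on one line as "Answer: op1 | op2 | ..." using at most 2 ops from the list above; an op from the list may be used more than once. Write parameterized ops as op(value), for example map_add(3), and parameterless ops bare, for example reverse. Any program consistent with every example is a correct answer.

filter_even | sort_asc

Check, running the answer program on each example:
  [32, 18, 44, 28, -43, -2, -9, 9, -13, 2] -> [32, 18, 44, 28, -2, 2] -> [-2, 2, 18, 28, 32, 44]
  [-24, 45, 21, 5] -> [-24] -> [-24]
  [16, -44, 41, 29] -> [16, -44] -> [-44, 16]
  [-8, -44, -38, -50, 1, 6, -46, -27, 36, 49] -> [-8, -44, -38, -50, 6, -46, 36] -> [-50, -46, -44, -38, -8, 6, 36]
  [0, -28, -10, 18, 31, -28, 2, 6] -> [0, -28, -10, 18, -28, 2, 6] -> [-28, -28, -10, 0, 2, 6, 18]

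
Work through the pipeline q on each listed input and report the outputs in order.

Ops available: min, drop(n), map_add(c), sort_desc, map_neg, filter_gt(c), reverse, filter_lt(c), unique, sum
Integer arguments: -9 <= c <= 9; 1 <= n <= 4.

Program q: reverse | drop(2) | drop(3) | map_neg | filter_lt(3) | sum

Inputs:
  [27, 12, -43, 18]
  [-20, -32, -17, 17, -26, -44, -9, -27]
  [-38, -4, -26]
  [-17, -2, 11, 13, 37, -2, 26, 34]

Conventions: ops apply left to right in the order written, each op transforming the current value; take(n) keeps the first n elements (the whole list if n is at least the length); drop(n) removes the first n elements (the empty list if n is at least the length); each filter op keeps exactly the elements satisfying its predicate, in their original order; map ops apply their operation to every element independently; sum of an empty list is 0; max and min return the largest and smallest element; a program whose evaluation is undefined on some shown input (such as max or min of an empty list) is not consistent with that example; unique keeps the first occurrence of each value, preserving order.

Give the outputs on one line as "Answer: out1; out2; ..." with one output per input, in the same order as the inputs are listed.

Execution, op by op:
  [27, 12, -43, 18] -> [18, -43, 12, 27] -> [12, 27] -> [] -> [] -> [] -> 0
  [-20, -32, -17, 17, -26, -44, -9, -27] -> [-27, -9, -44, -26, 17, -17, -32, -20] -> [-44, -26, 17, -17, -32, -20] -> [-17, -32, -20] -> [17, 32, 20] -> [] -> 0
  [-38, -4, -26] -> [-26, -4, -38] -> [-38] -> [] -> [] -> [] -> 0
  [-17, -2, 11, 13, 37, -2, 26, 34] -> [34, 26, -2, 37, 13, 11, -2, -17] -> [-2, 37, 13, 11, -2, -17] -> [11, -2, -17] -> [-11, 2, 17] -> [-11, 2] -> -9

0; 0; 0; -9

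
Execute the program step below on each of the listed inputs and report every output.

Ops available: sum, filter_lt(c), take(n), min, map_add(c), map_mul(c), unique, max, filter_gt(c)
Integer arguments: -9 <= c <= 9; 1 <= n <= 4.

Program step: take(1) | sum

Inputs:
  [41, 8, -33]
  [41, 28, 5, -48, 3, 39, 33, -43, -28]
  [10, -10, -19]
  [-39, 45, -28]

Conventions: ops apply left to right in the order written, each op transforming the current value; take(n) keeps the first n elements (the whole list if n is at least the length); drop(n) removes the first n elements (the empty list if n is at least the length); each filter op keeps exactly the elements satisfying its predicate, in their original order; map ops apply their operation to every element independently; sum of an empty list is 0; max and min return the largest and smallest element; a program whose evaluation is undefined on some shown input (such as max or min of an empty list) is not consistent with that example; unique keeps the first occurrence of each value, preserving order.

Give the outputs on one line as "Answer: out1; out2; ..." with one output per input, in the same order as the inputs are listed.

41; 41; 10; -39

Execution, op by op:
  [41, 8, -33] -> [41] -> 41
  [41, 28, 5, -48, 3, 39, 33, -43, -28] -> [41] -> 41
  [10, -10, -19] -> [10] -> 10
  [-39, 45, -28] -> [-39] -> -39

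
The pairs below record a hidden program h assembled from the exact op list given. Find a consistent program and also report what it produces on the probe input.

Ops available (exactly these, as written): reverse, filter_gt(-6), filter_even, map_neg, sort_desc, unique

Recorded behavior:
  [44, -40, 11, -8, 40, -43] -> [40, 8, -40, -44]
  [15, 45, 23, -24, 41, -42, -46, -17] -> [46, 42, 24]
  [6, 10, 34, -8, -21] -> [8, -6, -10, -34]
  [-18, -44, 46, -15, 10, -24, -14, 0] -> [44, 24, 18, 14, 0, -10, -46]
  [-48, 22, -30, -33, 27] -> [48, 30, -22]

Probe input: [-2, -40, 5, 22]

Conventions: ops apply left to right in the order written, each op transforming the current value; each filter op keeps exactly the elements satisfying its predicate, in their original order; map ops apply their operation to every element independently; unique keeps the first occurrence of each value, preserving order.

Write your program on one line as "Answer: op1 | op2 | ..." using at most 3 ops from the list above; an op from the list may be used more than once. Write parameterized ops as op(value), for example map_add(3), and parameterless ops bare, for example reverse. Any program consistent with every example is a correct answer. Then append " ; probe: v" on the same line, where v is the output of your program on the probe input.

map_neg | filter_even | sort_desc ; probe: [40, 2, -22]

Check, running the answer program on each example:
  [44, -40, 11, -8, 40, -43] -> [-44, 40, -11, 8, -40, 43] -> [-44, 40, 8, -40] -> [40, 8, -40, -44]
  [15, 45, 23, -24, 41, -42, -46, -17] -> [-15, -45, -23, 24, -41, 42, 46, 17] -> [24, 42, 46] -> [46, 42, 24]
  [6, 10, 34, -8, -21] -> [-6, -10, -34, 8, 21] -> [-6, -10, -34, 8] -> [8, -6, -10, -34]
  [-18, -44, 46, -15, 10, -24, -14, 0] -> [18, 44, -46, 15, -10, 24, 14, 0] -> [18, 44, -46, -10, 24, 14, 0] -> [44, 24, 18, 14, 0, -10, -46]
  [-48, 22, -30, -33, 27] -> [48, -22, 30, 33, -27] -> [48, -22, 30] -> [48, 30, -22]
  probe: [-2, -40, 5, 22] -> [2, 40, -5, -22] -> [2, 40, -22] -> [40, 2, -22]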